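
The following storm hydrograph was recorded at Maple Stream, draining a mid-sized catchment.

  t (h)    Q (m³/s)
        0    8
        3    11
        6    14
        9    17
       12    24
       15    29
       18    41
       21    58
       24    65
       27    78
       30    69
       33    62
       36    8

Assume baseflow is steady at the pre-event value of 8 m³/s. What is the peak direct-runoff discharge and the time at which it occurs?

Q_p = 70.0 m³/s at t = 27 h

Subtracting baseflow gives direct-runoff ordinates: 0.0, 3.0, 6.0, 9.0, 16.0, 21.0, 33.0, 50.0, 57.0, 70.0, 61.0, 54.0, 0.0 m³/s.
The maximum is 70.0 m³/s, occurring at the reading for t = 27 h.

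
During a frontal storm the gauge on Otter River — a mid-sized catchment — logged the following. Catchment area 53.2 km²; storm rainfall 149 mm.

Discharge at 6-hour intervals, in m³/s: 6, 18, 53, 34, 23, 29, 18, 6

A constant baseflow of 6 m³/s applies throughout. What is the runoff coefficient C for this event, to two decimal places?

C ≈ 0.38

ΣQ_DR = 139.0 m³/s; V = ΣQ_DR·Δt = 3.002 × 10^6 m³.
Runoff depth d = V / A = 56.44 mm.
C = d / P = 56.44 / 149 = 0.38.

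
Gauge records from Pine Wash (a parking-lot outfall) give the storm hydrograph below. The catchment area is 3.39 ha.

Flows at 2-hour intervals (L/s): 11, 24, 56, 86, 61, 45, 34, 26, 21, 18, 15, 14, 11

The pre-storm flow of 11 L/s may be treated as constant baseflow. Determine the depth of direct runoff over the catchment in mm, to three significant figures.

d ≈ 59.3 mm

Direct runoff: 0.0, 13.0, 45.0, 75.0, 50.0, 34.0, 23.0, 15.0, 10.0, 7.0, 4.0, 3.0, 0.0 L/s; ΣQ_DR = 279.0 L/s.
V = ΣQ_DR · Δt = 279.0 × 7200 s = 2.009 × 10^6 L.
Over A = 3.39 ha, depth = V / A = 59.3 mm.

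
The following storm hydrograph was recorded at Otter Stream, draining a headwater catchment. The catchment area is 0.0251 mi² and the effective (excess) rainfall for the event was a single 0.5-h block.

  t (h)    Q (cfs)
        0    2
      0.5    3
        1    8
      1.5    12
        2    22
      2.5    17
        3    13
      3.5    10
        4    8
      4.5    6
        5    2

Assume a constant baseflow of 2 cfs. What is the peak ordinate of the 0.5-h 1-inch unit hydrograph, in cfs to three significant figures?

U_p ≈ 8.00 cfs

Direct runoff: 0.0, 1.0, 6.0, 10.0, 20.0, 15.0, 11.0, 8.0, 6.0, 4.0, 0.0 cfs; ΣQ_DR = 81.00 cfs, peak = 20.0 cfs.
Runoff depth d = ΣQ_DR·Δt / A = 81.00 × 1800 / (0.0251 mi²) = 2.500 in.
The 1-inch UH is the DRH scaled by (1 in)/d, so U_p = 20.0 × 1/2.500 = 8.00 cfs.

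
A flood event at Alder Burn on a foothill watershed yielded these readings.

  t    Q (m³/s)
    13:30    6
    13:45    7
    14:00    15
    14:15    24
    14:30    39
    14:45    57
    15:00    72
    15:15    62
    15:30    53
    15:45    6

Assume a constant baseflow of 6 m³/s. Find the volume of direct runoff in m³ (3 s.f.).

Direct-runoff ordinates (Q − Q_b): 0.0, 1.0, 9.0, 18.0, 33.0, 51.0, 66.0, 56.0, 47.0, 0.0 m³/s.
ΣQ_DR = 281.0 m³/s.
With Δt = 0.25 h = 900 s, V = ΣQ_DR · Δt = 281.0 × 900 = 2.53 × 10^5 m³.

V ≈ 2.53 × 10^5 m³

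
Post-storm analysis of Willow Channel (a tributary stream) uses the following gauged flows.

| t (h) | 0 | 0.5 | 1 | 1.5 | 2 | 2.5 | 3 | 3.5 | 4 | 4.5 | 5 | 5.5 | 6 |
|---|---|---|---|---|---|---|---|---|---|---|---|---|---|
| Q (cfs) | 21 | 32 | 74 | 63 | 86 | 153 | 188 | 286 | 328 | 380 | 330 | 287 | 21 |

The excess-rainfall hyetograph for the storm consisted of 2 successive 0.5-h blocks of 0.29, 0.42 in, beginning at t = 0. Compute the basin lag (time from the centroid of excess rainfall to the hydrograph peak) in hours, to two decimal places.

t_L ≈ 3.95 h

Centroid of excess rainfall: t_c = Σ P_i·t̄_i / ΣP_i = 0.5458 h (block centres at 0.25, 0.75 h).
Hydrograph peak occurs at t = 4.5 h, so basin lag t_L = 4.5 − 0.5458 = 3.95 h.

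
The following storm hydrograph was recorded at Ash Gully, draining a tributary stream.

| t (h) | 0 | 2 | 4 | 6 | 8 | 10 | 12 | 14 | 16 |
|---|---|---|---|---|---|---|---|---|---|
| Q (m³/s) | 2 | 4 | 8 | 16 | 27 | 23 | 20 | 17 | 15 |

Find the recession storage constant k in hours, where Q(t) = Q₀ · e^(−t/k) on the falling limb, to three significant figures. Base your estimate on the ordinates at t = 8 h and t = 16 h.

On the falling limb, Q drops from 27 to 15 m³/s between t = 8 h and t = 16 h (Δt = 8 h).
k = −Δt / ln(Q₂/Q₁) = −8 / ln(15/27) = 13.6 h.

k ≈ 13.6 h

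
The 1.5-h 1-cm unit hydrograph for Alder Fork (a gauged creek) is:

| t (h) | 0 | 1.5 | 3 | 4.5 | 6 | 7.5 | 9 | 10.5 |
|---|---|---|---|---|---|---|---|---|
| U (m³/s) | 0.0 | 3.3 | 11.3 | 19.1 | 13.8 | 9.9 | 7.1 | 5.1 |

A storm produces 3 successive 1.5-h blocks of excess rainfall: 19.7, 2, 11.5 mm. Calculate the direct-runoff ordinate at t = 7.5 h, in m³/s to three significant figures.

Q ≈ 44.2 m³/s

By discrete convolution, Q_j = Σ (P_i / 10 mm) · U_{j−i}.
At t = 7.5 h (j=5): Q = (19.7/10)·9.9 + (2/10)·13.8 + (11.5/10)·19.1 = 44.2 m³/s.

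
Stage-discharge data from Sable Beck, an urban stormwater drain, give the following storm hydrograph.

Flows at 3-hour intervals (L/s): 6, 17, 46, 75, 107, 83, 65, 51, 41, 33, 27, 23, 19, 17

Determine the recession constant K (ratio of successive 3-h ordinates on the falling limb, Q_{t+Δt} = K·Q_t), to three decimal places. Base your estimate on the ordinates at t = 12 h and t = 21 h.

K ≈ 0.781

Using the recession-limb readings at t = 12 h and t = 21 h: Q falls from 107 to 51 L/s over 3 intervals.
K = (Q₂/Q₁)^(1/3) = (51/107)^(1/3) = 0.781.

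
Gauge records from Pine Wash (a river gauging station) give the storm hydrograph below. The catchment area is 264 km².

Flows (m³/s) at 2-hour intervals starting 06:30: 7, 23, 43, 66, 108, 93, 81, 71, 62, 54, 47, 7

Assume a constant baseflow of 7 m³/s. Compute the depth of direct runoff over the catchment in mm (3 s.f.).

d ≈ 15.8 mm

Direct runoff: 0.0, 16.0, 36.0, 59.0, 101.0, 86.0, 74.0, 64.0, 55.0, 47.0, 40.0, 0.0 m³/s; ΣQ_DR = 578.0 m³/s.
V = ΣQ_DR · Δt = 578.0 × 7200 s = 4.162 × 10^6 m³.
Over A = 264 km², depth = V / A = 15.8 mm.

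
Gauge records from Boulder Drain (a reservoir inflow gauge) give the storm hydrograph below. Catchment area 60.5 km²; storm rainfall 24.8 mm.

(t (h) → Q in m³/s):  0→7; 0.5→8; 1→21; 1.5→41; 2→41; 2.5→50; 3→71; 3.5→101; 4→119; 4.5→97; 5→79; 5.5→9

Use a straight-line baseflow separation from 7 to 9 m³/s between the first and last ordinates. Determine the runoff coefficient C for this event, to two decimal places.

ΣQ_DR = 548.0 m³/s; V = ΣQ_DR·Δt = 9.864 × 10^5 m³.
Runoff depth d = V / A = 16.30 mm.
C = d / P = 16.30 / 24.8 = 0.66.

C ≈ 0.66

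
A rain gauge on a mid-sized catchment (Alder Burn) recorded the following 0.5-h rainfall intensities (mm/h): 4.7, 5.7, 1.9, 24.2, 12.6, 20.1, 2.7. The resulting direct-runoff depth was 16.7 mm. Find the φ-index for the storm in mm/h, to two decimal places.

φ ≈ 7.83 mm/h

Only the 3 blocks with intensity above φ contribute runoff: 24.2, 12.6, 20.1 mm/h.
Σ(I−φ)·Δt = d  ⇒  (24.2+12.6+20.1 − 3φ)·0.5 = 16.7
φ = (56.90 − 16.7/0.5) / 3 = 7.83 mm/h.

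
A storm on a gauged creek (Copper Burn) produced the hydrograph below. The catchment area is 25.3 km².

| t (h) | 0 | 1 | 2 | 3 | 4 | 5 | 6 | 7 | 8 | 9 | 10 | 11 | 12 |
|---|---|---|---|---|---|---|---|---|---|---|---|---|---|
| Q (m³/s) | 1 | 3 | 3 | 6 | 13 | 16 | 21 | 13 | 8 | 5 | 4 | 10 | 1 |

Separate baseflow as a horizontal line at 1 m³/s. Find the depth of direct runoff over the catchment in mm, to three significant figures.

d ≈ 12.9 mm

Direct runoff: 0.0, 2.0, 2.0, 5.0, 12.0, 15.0, 20.0, 12.0, 7.0, 4.0, 3.0, 9.0, 0.0 m³/s; ΣQ_DR = 91.00 m³/s.
V = ΣQ_DR · Δt = 91.00 × 3600 s = 3.276 × 10^5 m³.
Over A = 25.3 km², depth = V / A = 12.9 mm.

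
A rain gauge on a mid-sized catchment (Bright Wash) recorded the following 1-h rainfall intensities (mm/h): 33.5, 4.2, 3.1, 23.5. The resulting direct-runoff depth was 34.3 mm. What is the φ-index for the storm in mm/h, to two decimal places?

Only the 2 blocks with intensity above φ contribute runoff: 33.5, 23.5 mm/h.
Σ(I−φ)·Δt = d  ⇒  (33.5+23.5 − 2φ)·1 = 34.3
φ = (57.00 − 34.3/1) / 2 = 11.35 mm/h.

φ ≈ 11.35 mm/h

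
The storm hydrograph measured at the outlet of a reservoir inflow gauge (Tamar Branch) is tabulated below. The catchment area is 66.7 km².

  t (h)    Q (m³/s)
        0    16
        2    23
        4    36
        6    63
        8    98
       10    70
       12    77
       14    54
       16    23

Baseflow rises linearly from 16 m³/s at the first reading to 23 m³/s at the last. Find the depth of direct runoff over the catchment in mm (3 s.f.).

Direct runoff: 0.00, 6.12, 18.25, 44.38, 78.50, 49.62, 55.75, 31.88, 0.00 m³/s; ΣQ_DR = 284.5 m³/s.
V = ΣQ_DR · Δt = 284.5 × 7200 s = 2.048 × 10^6 m³.
Over A = 66.7 km², depth = V / A = 30.7 mm.

d ≈ 30.7 mm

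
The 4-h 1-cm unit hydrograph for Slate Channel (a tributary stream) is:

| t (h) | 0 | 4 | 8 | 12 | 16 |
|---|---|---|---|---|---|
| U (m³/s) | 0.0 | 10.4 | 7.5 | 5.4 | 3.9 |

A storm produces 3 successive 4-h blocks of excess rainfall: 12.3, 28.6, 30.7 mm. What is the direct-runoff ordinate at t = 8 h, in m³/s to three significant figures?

By discrete convolution, Q_j = Σ (P_i / 10 mm) · U_{j−i}.
At t = 8 h (j=2): Q = (12.3/10)·7.5 + (28.6/10)·10.4 + (30.7/10)·0.0 = 39.0 m³/s.

Q ≈ 39.0 m³/s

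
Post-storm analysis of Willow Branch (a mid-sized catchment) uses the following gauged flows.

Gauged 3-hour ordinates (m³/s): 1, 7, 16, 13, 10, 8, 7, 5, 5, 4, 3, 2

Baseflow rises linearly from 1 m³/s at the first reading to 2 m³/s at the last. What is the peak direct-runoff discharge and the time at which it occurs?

Subtracting baseflow gives direct-runoff ordinates: 0.00, 5.91, 14.82, 11.73, 8.64, 6.55, 5.45, 3.36, 3.27, 2.18, 1.09, 0.00 m³/s.
The maximum is 14.82 m³/s, occurring at the reading for t = 6 h.

Q_p = 14.82 m³/s at t = 6 h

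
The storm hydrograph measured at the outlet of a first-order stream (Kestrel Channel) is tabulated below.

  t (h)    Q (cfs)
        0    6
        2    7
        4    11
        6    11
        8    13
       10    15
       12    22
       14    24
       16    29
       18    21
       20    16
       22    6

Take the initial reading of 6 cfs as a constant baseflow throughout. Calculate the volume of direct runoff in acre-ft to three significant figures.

Direct-runoff ordinates (Q − Q_b): 0.0, 1.0, 5.0, 5.0, 7.0, 9.0, 16.0, 18.0, 23.0, 15.0, 10.0, 0.0 cfs.
ΣQ_DR = 109.0 cfs.
With Δt = 2 h = 7200 s, V = ΣQ_DR · Δt = 109.0 × 7200 = 7.85 × 10^5 ft³ = 18.0 acre-ft.

V ≈ 18.0 acre-ft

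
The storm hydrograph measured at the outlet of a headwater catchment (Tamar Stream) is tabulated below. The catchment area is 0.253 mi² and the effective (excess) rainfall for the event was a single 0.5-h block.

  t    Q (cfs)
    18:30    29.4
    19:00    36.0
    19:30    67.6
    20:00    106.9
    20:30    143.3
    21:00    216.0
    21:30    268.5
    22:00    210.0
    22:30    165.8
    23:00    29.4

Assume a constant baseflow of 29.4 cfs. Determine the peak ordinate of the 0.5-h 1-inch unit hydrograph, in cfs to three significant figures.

Direct runoff: 0.0, 6.6, 38.2, 77.5, 113.9, 186.6, 239.1, 180.6, 136.4, 0.0 cfs; ΣQ_DR = 978.9 cfs, peak = 239.1 cfs.
Runoff depth d = ΣQ_DR·Δt / A = 978.9 × 1800 / (0.253 mi²) = 2.998 in.
The 1-inch UH is the DRH scaled by (1 in)/d, so U_p = 239.1 × 1/2.998 = 79.8 cfs.

U_p ≈ 79.8 cfs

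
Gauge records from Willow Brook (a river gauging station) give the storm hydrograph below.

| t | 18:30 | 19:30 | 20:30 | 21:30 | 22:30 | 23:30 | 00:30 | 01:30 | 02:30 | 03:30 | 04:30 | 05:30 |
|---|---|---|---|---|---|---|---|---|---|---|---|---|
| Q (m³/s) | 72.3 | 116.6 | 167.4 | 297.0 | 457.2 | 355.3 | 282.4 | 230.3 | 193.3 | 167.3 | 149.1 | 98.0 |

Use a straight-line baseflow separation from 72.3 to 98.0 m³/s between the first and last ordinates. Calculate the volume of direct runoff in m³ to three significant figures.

Direct-runoff ordinates (Q − Q_b): 0.00, 41.96, 90.43, 217.69, 375.55, 271.32, 196.08, 141.65, 102.31, 73.97, 53.44, 0.00 m³/s.
ΣQ_DR = 1564 m³/s.
With Δt = 1 h = 3600 s, V = ΣQ_DR · Δt = 1564 × 3600 = 5.63 × 10^6 m³.

V ≈ 5.63 × 10^6 m³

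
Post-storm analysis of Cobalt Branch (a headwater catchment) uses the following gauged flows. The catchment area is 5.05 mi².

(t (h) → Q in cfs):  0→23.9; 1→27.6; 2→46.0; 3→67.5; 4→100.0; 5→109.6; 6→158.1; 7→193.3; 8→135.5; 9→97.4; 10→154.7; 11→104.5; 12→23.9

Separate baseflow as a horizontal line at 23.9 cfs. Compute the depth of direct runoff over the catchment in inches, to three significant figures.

d ≈ 0.286 in

Direct runoff: 0.0, 3.7, 22.1, 43.6, 76.1, 85.7, 134.2, 169.4, 111.6, 73.5, 130.8, 80.6, 0.0 cfs; ΣQ_DR = 931.3 cfs.
V = ΣQ_DR · Δt = 931.3 × 3600 s = 3.353 × 10^6 ft³.
Over A = 5.05 mi², depth = V / A = 0.286 in.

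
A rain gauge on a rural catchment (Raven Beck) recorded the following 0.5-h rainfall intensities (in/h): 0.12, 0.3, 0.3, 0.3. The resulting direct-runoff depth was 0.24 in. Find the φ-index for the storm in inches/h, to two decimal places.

φ ≈ 0.14 in/h

Only the 3 blocks with intensity above φ contribute runoff: 0.3, 0.3, 0.3 in/h.
Σ(I−φ)·Δt = d  ⇒  (0.3+0.3+0.3 − 3φ)·0.5 = 0.24
φ = (0.9000 − 0.24/0.5) / 3 = 0.14 in/h.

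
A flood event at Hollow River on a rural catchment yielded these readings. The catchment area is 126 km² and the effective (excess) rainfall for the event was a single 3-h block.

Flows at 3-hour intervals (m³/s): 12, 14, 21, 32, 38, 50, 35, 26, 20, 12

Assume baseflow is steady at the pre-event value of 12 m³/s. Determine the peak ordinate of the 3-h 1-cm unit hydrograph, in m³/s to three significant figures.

U_p ≈ 31.7 m³/s

Direct runoff: 0.0, 2.0, 9.0, 20.0, 26.0, 38.0, 23.0, 14.0, 8.0, 0.0 m³/s; ΣQ_DR = 140.0 m³/s, peak = 38.0 m³/s.
Runoff depth d = ΣQ_DR·Δt / A = 140.0 × 10800 / (126 km²) = 12.00 mm.
The 1-cm UH is the DRH scaled by (10 mm)/d, so U_p = 38.0 × 10/12.00 = 31.7 m³/s.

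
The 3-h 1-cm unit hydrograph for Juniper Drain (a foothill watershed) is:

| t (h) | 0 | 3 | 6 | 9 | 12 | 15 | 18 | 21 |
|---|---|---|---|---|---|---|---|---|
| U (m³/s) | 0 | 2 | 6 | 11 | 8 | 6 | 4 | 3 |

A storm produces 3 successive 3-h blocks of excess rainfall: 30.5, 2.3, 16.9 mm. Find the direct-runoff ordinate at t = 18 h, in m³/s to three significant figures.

By discrete convolution, Q_j = Σ (P_i / 10 mm) · U_{j−i}.
At t = 18 h (j=6): Q = (30.5/10)·4 + (2.3/10)·6 + (16.9/10)·8 = 27.1 m³/s.

Q ≈ 27.1 m³/s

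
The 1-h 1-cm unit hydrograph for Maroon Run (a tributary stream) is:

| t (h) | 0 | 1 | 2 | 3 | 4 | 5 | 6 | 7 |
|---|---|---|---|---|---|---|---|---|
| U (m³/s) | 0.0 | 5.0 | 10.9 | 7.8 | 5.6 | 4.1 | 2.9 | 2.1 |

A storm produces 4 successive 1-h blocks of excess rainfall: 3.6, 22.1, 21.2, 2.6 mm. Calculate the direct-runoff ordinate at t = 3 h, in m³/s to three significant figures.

Q ≈ 37.5 m³/s

By discrete convolution, Q_j = Σ (P_i / 10 mm) · U_{j−i}.
At t = 3 h (j=3): Q = (3.6/10)·7.8 + (22.1/10)·10.9 + (21.2/10)·5.0 + (2.6/10)·0.0 = 37.5 m³/s.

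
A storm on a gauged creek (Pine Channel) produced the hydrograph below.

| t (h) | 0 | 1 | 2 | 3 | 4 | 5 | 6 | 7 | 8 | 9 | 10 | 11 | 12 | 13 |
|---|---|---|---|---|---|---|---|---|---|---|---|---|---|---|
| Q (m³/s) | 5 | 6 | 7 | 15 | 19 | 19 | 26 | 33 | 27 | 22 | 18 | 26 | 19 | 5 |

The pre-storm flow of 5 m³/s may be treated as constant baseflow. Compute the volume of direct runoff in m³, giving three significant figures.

Direct-runoff ordinates (Q − Q_b): 0.0, 1.0, 2.0, 10.0, 14.0, 14.0, 21.0, 28.0, 22.0, 17.0, 13.0, 21.0, 14.0, 0.0 m³/s.
ΣQ_DR = 177.0 m³/s.
With Δt = 1 h = 3600 s, V = ΣQ_DR · Δt = 177.0 × 3600 = 6.37 × 10^5 m³.

V ≈ 6.37 × 10^5 m³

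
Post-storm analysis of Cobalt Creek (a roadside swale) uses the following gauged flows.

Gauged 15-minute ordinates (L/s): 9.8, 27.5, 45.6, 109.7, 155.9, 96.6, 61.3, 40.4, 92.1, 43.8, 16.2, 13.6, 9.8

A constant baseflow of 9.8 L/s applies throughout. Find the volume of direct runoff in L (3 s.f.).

Direct-runoff ordinates (Q − Q_b): 0.0, 17.7, 35.8, 99.9, 146.1, 86.8, 51.5, 30.6, 82.3, 34.0, 6.4, 3.8, 0.0 L/s.
ΣQ_DR = 594.9 L/s.
With Δt = 0.25 h = 900 s, V = ΣQ_DR · Δt = 594.9 × 900 = 5.35 × 10^5 L.

V ≈ 5.35 × 10^5 L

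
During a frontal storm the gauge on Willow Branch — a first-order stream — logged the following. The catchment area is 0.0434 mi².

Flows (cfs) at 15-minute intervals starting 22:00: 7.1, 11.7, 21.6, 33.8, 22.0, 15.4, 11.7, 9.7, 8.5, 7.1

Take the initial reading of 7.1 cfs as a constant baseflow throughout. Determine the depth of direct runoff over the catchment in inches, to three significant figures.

d ≈ 0.693 in

Direct runoff: 0.0, 4.6, 14.5, 26.7, 14.9, 8.3, 4.6, 2.6, 1.4, 0.0 cfs; ΣQ_DR = 77.60 cfs.
V = ΣQ_DR · Δt = 77.60 × 900 s = 69840 ft³.
Over A = 0.0434 mi², depth = V / A = 0.693 in.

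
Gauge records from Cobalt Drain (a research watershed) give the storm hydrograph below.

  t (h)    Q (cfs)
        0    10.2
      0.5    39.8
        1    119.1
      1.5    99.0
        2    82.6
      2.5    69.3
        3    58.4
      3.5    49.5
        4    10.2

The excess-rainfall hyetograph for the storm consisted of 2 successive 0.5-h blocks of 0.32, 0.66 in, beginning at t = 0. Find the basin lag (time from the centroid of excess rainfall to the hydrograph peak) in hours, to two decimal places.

Centroid of excess rainfall: t_c = Σ P_i·t̄_i / ΣP_i = 0.5867 h (block centres at 0.25, 0.75 h).
Hydrograph peak occurs at t = 1 h, so basin lag t_L = 1 − 0.5867 = 0.41 h.

t_L ≈ 0.41 h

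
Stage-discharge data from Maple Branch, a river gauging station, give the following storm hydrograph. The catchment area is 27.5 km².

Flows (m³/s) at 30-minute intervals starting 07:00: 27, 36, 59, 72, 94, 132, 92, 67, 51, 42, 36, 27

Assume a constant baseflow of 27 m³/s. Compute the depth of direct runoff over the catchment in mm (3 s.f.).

d ≈ 26.9 mm

Direct runoff: 0.0, 9.0, 32.0, 45.0, 67.0, 105.0, 65.0, 40.0, 24.0, 15.0, 9.0, 0.0 m³/s; ΣQ_DR = 411.0 m³/s.
V = ΣQ_DR · Δt = 411.0 × 1800 s = 7.398 × 10^5 m³.
Over A = 27.5 km², depth = V / A = 26.9 mm.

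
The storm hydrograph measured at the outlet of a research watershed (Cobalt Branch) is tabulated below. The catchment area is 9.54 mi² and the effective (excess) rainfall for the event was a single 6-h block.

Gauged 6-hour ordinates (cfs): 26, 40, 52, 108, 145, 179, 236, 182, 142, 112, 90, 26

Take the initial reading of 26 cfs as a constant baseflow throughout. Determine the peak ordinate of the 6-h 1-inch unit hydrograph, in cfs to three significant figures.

Direct runoff: 0.0, 14.0, 26.0, 82.0, 119.0, 153.0, 210.0, 156.0, 116.0, 86.0, 64.0, 0.0 cfs; ΣQ_DR = 1026 cfs, peak = 210.0 cfs.
Runoff depth d = ΣQ_DR·Δt / A = 1026 × 21600 / (9.54 mi²) = 0.9999 in.
The 1-inch UH is the DRH scaled by (1 in)/d, so U_p = 210.0 × 1/0.9999 = 210 cfs.

U_p ≈ 210 cfs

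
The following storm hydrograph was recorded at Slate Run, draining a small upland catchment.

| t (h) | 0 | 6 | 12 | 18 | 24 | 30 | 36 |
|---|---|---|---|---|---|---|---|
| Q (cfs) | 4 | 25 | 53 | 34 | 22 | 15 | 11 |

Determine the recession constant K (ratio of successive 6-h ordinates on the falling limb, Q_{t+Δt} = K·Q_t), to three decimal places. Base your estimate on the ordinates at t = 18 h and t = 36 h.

K ≈ 0.686

Using the recession-limb readings at t = 18 h and t = 36 h: Q falls from 34 to 11 cfs over 3 intervals.
K = (Q₂/Q₁)^(1/3) = (11/34)^(1/3) = 0.686.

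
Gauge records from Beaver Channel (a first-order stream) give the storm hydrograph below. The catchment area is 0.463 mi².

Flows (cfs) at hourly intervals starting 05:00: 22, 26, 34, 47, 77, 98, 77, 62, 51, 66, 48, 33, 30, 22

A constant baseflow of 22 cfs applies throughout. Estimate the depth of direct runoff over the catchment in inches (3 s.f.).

d ≈ 1.29 in

Direct runoff: 0.0, 4.0, 12.0, 25.0, 55.0, 76.0, 55.0, 40.0, 29.0, 44.0, 26.0, 11.0, 8.0, 0.0 cfs; ΣQ_DR = 385.0 cfs.
V = ΣQ_DR · Δt = 385.0 × 3600 s = 1.386 × 10^6 ft³.
Over A = 0.463 mi², depth = V / A = 1.29 in.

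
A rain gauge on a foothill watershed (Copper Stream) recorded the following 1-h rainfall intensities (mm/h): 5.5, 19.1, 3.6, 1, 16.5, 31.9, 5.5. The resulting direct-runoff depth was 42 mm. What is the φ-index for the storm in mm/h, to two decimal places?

Only the 3 blocks with intensity above φ contribute runoff: 19.1, 16.5, 31.9 mm/h.
Σ(I−φ)·Δt = d  ⇒  (19.1+16.5+31.9 − 3φ)·1 = 42
φ = (67.50 − 42/1) / 3 = 8.50 mm/h.

φ ≈ 8.50 mm/h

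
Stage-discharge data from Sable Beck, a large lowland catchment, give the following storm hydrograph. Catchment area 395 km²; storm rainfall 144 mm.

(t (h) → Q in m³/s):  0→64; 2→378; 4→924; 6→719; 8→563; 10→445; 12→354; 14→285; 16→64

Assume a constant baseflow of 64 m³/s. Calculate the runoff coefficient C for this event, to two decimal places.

C ≈ 0.41

ΣQ_DR = 3220 m³/s; V = ΣQ_DR·Δt = 2.318 × 10^7 m³.
Runoff depth d = V / A = 58.69 mm.
C = d / P = 58.69 / 144 = 0.41.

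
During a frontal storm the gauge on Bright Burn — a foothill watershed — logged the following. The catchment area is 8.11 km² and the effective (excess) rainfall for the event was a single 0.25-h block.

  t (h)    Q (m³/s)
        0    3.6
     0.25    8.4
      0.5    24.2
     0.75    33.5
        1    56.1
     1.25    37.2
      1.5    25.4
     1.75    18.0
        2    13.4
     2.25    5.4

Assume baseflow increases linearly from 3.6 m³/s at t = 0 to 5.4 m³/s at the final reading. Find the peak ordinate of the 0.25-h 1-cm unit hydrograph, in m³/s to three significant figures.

Direct runoff: 0.00, 4.60, 20.20, 29.30, 51.70, 32.60, 20.60, 13.00, 8.20, 0.00 m³/s; ΣQ_DR = 180.2 m³/s, peak = 51.70 m³/s.
Runoff depth d = ΣQ_DR·Δt / A = 180.2 × 900 / (8.11 km²) = 20.00 mm.
The 1-cm UH is the DRH scaled by (10 mm)/d, so U_p = 51.70 × 10/20.00 = 25.9 m³/s.

U_p ≈ 25.9 m³/s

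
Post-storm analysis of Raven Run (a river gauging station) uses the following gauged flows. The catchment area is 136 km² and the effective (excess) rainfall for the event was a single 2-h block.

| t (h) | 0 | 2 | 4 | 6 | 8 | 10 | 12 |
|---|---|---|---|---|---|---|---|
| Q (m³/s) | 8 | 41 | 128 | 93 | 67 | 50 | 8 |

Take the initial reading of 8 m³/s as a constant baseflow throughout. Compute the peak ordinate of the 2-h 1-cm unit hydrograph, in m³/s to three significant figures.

U_p ≈ 66.9 m³/s

Direct runoff: 0.0, 33.0, 120.0, 85.0, 59.0, 42.0, 0.0 m³/s; ΣQ_DR = 339.0 m³/s, peak = 120.0 m³/s.
Runoff depth d = ΣQ_DR·Δt / A = 339.0 × 7200 / (136 km²) = 17.95 mm.
The 1-cm UH is the DRH scaled by (10 mm)/d, so U_p = 120.0 × 10/17.95 = 66.9 m³/s.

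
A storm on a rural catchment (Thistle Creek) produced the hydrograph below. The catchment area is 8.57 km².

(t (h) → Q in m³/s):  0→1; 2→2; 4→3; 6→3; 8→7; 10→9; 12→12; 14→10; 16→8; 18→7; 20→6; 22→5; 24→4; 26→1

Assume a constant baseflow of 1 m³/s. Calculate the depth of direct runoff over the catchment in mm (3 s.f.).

Direct runoff: 0.0, 1.0, 2.0, 2.0, 6.0, 8.0, 11.0, 9.0, 7.0, 6.0, 5.0, 4.0, 3.0, 0.0 m³/s; ΣQ_DR = 64.00 m³/s.
V = ΣQ_DR · Δt = 64.00 × 7200 s = 4.608 × 10^5 m³.
Over A = 8.57 km², depth = V / A = 53.8 mm.

d ≈ 53.8 mm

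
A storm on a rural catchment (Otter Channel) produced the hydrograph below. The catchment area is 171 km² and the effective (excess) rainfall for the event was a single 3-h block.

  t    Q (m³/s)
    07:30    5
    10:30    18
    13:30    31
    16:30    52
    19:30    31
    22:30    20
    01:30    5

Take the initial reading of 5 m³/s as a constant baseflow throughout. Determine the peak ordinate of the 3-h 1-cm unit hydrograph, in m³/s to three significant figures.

Direct runoff: 0.0, 13.0, 26.0, 47.0, 26.0, 15.0, 0.0 m³/s; ΣQ_DR = 127.0 m³/s, peak = 47.0 m³/s.
Runoff depth d = ΣQ_DR·Δt / A = 127.0 × 10800 / (171 km²) = 8.021 mm.
The 1-cm UH is the DRH scaled by (10 mm)/d, so U_p = 47.0 × 10/8.021 = 58.6 m³/s.

U_p ≈ 58.6 m³/s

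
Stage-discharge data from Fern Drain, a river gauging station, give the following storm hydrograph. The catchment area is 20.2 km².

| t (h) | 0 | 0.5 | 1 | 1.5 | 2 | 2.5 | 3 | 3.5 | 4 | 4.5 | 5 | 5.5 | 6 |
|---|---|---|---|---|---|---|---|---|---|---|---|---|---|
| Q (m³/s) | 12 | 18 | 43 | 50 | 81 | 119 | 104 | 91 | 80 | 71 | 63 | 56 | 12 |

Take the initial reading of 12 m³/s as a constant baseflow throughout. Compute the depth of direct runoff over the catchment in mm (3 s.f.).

Direct runoff: 0.0, 6.0, 31.0, 38.0, 69.0, 107.0, 92.0, 79.0, 68.0, 59.0, 51.0, 44.0, 0.0 m³/s; ΣQ_DR = 644.0 m³/s.
V = ΣQ_DR · Δt = 644.0 × 1800 s = 1.159 × 10^6 m³.
Over A = 20.2 km², depth = V / A = 57.4 mm.

d ≈ 57.4 mm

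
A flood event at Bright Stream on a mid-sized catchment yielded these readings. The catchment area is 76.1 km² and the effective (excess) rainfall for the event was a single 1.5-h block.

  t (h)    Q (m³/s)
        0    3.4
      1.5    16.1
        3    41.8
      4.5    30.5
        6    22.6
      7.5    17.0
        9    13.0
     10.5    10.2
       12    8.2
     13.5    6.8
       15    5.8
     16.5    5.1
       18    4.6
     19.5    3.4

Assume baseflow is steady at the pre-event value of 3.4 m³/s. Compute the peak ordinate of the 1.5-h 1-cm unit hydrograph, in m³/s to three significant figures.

Direct runoff: 0.0, 12.7, 38.4, 27.1, 19.2, 13.6, 9.6, 6.8, 4.8, 3.4, 2.4, 1.7, 1.2, 0.0 m³/s; ΣQ_DR = 140.9 m³/s, peak = 38.4 m³/s.
Runoff depth d = ΣQ_DR·Δt / A = 140.9 × 5400 / (76.1 km²) = 9.998 mm.
The 1-cm UH is the DRH scaled by (10 mm)/d, so U_p = 38.4 × 10/9.998 = 38.4 m³/s.

U_p ≈ 38.4 m³/s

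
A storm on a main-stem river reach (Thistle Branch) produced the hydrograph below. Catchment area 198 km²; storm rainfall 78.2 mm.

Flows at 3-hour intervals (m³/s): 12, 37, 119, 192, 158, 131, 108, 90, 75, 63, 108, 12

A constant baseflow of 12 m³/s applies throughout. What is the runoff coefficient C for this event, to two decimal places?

C ≈ 0.67

ΣQ_DR = 961.0 m³/s; V = ΣQ_DR·Δt = 1.038 × 10^7 m³.
Runoff depth d = V / A = 52.42 mm.
C = d / P = 52.42 / 78.2 = 0.67.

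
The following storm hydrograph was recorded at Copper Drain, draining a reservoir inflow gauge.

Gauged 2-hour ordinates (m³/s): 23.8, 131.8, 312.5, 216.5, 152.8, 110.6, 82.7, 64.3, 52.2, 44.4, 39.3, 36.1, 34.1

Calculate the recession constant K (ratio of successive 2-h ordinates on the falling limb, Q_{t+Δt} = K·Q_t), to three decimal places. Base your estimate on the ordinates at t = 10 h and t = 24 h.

Using the recession-limb readings at t = 10 h and t = 24 h: Q falls from 110.6 to 34.1 m³/s over 7 intervals.
K = (Q₂/Q₁)^(1/7) = (34.1/110.6)^(1/7) = 0.845.

K ≈ 0.845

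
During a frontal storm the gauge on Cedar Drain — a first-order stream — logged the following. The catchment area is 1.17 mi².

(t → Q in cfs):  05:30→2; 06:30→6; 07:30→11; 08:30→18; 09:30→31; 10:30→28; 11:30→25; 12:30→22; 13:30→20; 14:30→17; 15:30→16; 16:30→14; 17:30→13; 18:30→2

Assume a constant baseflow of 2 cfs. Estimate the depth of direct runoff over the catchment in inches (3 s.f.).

d ≈ 0.261 in

Direct runoff: 0.0, 4.0, 9.0, 16.0, 29.0, 26.0, 23.0, 20.0, 18.0, 15.0, 14.0, 12.0, 11.0, 0.0 cfs; ΣQ_DR = 197.0 cfs.
V = ΣQ_DR · Δt = 197.0 × 3600 s = 7.092 × 10^5 ft³.
Over A = 1.17 mi², depth = V / A = 0.261 in.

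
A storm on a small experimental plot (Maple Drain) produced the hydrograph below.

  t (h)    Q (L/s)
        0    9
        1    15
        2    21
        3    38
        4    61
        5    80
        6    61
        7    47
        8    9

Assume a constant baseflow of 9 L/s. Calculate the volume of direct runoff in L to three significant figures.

Direct-runoff ordinates (Q − Q_b): 0.0, 6.0, 12.0, 29.0, 52.0, 71.0, 52.0, 38.0, 0.0 L/s.
ΣQ_DR = 260.0 L/s.
With Δt = 1 h = 3600 s, V = ΣQ_DR · Δt = 260.0 × 3600 = 9.36 × 10^5 L.

V ≈ 9.36 × 10^5 L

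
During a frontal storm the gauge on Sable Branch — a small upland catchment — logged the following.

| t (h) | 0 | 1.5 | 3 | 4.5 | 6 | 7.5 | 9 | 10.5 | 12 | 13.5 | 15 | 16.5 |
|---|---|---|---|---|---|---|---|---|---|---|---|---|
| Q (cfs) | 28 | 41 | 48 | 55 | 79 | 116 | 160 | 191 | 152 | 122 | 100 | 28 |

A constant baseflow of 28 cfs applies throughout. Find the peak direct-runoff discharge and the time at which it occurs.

Q_p = 163.0 cfs at t = 10.5 h

Subtracting baseflow gives direct-runoff ordinates: 0.0, 13.0, 20.0, 27.0, 51.0, 88.0, 132.0, 163.0, 124.0, 94.0, 72.0, 0.0 cfs.
The maximum is 163.0 cfs, occurring at the reading for t = 10.5 h.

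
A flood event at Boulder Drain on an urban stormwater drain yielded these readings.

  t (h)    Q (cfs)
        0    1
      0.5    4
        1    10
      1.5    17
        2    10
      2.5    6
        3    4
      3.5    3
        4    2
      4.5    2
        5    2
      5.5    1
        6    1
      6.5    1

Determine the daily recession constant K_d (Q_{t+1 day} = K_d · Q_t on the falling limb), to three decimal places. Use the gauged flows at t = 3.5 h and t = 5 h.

Between t = 3.5 h and t = 5 h the flow falls from 3 to 2 cfs over 3×0.5 h = 1.5 h.
Per-interval ratio K = (2/3)^(1/3) = 0.8736; K_d = K^(24/0.5) = 0.002.

K_d ≈ 0.002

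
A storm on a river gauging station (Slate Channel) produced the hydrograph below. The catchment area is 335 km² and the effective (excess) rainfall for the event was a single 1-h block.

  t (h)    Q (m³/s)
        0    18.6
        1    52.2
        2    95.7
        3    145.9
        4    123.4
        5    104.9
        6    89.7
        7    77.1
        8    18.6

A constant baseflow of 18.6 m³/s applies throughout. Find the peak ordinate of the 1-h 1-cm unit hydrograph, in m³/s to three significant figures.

Direct runoff: 0.0, 33.6, 77.1, 127.3, 104.8, 86.3, 71.1, 58.5, 0.0 m³/s; ΣQ_DR = 558.7 m³/s, peak = 127.3 m³/s.
Runoff depth d = ΣQ_DR·Δt / A = 558.7 × 3600 / (335 km²) = 6.004 mm.
The 1-cm UH is the DRH scaled by (10 mm)/d, so U_p = 127.3 × 10/6.004 = 212 m³/s.

U_p ≈ 212 m³/s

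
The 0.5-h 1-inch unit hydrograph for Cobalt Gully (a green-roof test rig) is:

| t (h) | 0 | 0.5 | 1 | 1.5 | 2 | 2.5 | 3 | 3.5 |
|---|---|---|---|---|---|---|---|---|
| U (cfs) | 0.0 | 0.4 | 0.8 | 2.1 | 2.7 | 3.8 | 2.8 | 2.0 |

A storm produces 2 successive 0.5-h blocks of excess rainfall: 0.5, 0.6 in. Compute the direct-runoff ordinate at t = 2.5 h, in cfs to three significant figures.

Q ≈ 3.52 cfs

By discrete convolution, Q_j = Σ (P_i / 1 in) · U_{j−i}.
At t = 2.5 h (j=5): Q = (0.5/1)·3.8 + (0.6/1)·2.7 = 3.52 cfs.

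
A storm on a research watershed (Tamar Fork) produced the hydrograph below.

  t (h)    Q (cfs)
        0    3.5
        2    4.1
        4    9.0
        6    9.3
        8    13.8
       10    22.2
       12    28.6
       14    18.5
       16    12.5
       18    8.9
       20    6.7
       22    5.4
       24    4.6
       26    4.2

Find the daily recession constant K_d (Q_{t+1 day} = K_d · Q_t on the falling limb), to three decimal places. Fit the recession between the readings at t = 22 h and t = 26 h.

Between t = 22 h and t = 26 h the flow falls from 5.4 to 4.2 cfs over 2×2 h = 4 h.
Per-interval ratio K = (4.2/5.4)^(1/2) = 0.8819; K_d = K^(24/2) = 0.221.

K_d ≈ 0.221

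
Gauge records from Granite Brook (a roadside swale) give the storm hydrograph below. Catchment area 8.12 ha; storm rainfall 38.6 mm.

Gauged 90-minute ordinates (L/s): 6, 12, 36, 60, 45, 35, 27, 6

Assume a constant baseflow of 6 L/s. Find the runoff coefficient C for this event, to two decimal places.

ΣQ_DR = 179.0 L/s; V = ΣQ_DR·Δt = 9.666 × 10^5 L.
Runoff depth d = V / A = 11.90 mm.
C = d / P = 11.90 / 38.6 = 0.31.

C ≈ 0.31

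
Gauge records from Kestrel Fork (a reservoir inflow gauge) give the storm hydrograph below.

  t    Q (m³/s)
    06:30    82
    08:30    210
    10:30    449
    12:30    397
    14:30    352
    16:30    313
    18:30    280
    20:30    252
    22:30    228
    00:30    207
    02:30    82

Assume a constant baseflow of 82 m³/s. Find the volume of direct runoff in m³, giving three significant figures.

Direct-runoff ordinates (Q − Q_b): 0.0, 128.0, 367.0, 315.0, 270.0, 231.0, 198.0, 170.0, 146.0, 125.0, 0.0 m³/s.
ΣQ_DR = 1950 m³/s.
With Δt = 2 h = 7200 s, V = ΣQ_DR · Δt = 1950 × 7200 = 1.40 × 10^7 m³.

V ≈ 1.40 × 10^7 m³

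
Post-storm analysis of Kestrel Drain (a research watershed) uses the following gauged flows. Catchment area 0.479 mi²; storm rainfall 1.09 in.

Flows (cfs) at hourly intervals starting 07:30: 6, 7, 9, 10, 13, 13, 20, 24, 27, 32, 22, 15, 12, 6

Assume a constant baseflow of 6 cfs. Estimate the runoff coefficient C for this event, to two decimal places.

ΣQ_DR = 132.0 cfs; V = ΣQ_DR·Δt = 4.752 × 10^5 ft³.
Runoff depth d = V / A = 0.4270 in.
C = d / P = 0.4270 / 1.09 = 0.39.

C ≈ 0.39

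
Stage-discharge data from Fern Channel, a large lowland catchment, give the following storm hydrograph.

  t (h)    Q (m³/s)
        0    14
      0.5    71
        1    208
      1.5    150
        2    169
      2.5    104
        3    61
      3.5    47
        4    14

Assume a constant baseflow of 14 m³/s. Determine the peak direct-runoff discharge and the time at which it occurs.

Subtracting baseflow gives direct-runoff ordinates: 0.0, 57.0, 194.0, 136.0, 155.0, 90.0, 47.0, 33.0, 0.0 m³/s.
The maximum is 194.0 m³/s, occurring at the reading for t = 1 h.

Q_p = 194.0 m³/s at t = 1 h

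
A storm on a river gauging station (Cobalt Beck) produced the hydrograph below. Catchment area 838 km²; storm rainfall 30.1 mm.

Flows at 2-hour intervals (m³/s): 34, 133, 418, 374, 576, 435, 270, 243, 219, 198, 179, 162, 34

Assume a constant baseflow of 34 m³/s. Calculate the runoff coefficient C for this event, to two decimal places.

C ≈ 0.81

ΣQ_DR = 2833 m³/s; V = ΣQ_DR·Δt = 2.040 × 10^7 m³.
Runoff depth d = V / A = 24.34 mm.
C = d / P = 24.34 / 30.1 = 0.81.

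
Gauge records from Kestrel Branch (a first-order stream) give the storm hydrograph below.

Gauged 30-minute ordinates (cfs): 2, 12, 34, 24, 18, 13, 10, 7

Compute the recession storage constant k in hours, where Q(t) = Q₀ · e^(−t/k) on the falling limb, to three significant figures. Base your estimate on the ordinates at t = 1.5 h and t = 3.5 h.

On the falling limb, Q drops from 24 to 7 cfs between t = 1.5 h and t = 3.5 h (Δt = 2 h).
k = −Δt / ln(Q₂/Q₁) = −2 / ln(7/24) = 1.62 h.

k ≈ 1.62 h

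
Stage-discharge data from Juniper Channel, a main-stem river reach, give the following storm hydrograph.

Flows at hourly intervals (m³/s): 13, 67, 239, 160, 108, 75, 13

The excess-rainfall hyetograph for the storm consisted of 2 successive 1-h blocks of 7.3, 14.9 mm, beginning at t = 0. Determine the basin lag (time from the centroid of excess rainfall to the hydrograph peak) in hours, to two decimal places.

t_L ≈ 0.83 h

Centroid of excess rainfall: t_c = Σ P_i·t̄_i / ΣP_i = 1.1712 h (block centres at 0.5, 1.5 h).
Hydrograph peak occurs at t = 2 h, so basin lag t_L = 2 − 1.1712 = 0.83 h.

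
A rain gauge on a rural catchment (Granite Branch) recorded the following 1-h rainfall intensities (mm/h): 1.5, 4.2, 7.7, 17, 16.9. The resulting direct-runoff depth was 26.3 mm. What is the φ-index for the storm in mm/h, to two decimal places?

φ ≈ 5.10 mm/h

Only the 3 blocks with intensity above φ contribute runoff: 7.7, 17, 16.9 mm/h.
Σ(I−φ)·Δt = d  ⇒  (7.7+17+16.9 − 3φ)·1 = 26.3
φ = (41.60 − 26.3/1) / 3 = 5.10 mm/h.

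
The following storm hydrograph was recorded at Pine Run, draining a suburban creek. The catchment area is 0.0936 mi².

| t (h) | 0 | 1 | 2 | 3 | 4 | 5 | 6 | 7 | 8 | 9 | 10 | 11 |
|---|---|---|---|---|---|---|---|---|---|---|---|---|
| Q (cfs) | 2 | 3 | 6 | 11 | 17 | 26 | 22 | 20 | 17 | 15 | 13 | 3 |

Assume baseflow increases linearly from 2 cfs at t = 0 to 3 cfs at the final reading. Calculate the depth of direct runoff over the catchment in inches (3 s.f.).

Direct runoff: 0.00, 0.91, 3.82, 8.73, 14.64, 23.55, 19.45, 17.36, 14.27, 12.18, 10.09, 0.00 cfs; ΣQ_DR = 125.0 cfs.
V = ΣQ_DR · Δt = 125.0 × 3600 s = 4.500 × 10^5 ft³.
Over A = 0.0936 mi², depth = V / A = 2.07 in.

d ≈ 2.07 in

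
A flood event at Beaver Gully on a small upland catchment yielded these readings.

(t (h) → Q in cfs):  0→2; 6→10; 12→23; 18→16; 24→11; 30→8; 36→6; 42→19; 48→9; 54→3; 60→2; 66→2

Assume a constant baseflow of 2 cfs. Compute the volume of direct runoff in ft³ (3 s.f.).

V ≈ 1.88 × 10^6 ft³

Direct-runoff ordinates (Q − Q_b): 0.0, 8.0, 21.0, 14.0, 9.0, 6.0, 4.0, 17.0, 7.0, 1.0, 0.0, 0.0 cfs.
ΣQ_DR = 87.00 cfs.
With Δt = 6 h = 21600 s, V = ΣQ_DR · Δt = 87.00 × 21600 = 1.88 × 10^6 ft³.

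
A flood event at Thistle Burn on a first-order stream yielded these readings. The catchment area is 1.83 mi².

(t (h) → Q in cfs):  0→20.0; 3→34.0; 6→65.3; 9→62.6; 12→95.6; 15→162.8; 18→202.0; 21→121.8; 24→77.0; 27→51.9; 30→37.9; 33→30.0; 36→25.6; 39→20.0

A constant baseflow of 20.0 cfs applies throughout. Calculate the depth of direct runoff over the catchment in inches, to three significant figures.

Direct runoff: 0.0, 14.0, 45.3, 42.6, 75.6, 142.8, 182.0, 101.8, 57.0, 31.9, 17.9, 10.0, 5.6, 0.0 cfs; ΣQ_DR = 726.5 cfs.
V = ΣQ_DR · Δt = 726.5 × 10800 s = 7.846 × 10^6 ft³.
Over A = 1.83 mi², depth = V / A = 1.85 in.

d ≈ 1.85 in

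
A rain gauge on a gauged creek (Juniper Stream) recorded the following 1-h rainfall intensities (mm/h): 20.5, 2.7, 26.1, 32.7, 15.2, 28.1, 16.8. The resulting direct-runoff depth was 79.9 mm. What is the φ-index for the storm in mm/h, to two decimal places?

φ ≈ 9.92 mm/h

Only the 6 blocks with intensity above φ contribute runoff: 20.5, 26.1, 32.7, 15.2, 28.1, 16.8 mm/h.
Σ(I−φ)·Δt = d  ⇒  (20.5+26.1+32.7+15.2+28.1+16.8 − 6φ)·1 = 79.9
φ = (139.4 − 79.9/1) / 6 = 9.92 mm/h.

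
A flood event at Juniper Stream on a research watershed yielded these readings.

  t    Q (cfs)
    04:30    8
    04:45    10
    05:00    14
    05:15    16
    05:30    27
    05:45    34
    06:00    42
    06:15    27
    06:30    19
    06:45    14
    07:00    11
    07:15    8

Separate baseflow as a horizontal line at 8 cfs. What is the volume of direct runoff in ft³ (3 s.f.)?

Direct-runoff ordinates (Q − Q_b): 0.0, 2.0, 6.0, 8.0, 19.0, 26.0, 34.0, 19.0, 11.0, 6.0, 3.0, 0.0 cfs.
ΣQ_DR = 134.0 cfs.
With Δt = 0.25 h = 900 s, V = ΣQ_DR · Δt = 134.0 × 900 = 1.21 × 10^5 ft³.

V ≈ 1.21 × 10^5 ft³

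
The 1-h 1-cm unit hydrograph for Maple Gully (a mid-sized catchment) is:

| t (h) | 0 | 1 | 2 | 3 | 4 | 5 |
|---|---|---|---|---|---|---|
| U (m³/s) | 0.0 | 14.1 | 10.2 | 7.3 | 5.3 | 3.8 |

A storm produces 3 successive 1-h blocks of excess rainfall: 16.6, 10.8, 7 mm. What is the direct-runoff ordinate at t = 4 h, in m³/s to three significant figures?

Q ≈ 23.8 m³/s

By discrete convolution, Q_j = Σ (P_i / 10 mm) · U_{j−i}.
At t = 4 h (j=4): Q = (16.6/10)·5.3 + (10.8/10)·7.3 + (7/10)·10.2 = 23.8 m³/s.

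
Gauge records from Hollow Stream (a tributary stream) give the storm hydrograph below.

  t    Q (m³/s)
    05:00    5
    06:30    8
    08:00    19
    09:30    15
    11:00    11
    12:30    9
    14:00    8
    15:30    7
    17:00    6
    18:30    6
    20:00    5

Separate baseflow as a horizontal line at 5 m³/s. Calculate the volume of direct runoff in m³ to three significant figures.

V ≈ 2.38 × 10^5 m³

Direct-runoff ordinates (Q − Q_b): 0.0, 3.0, 14.0, 10.0, 6.0, 4.0, 3.0, 2.0, 1.0, 1.0, 0.0 m³/s.
ΣQ_DR = 44.00 m³/s.
With Δt = 1.5 h = 5400 s, V = ΣQ_DR · Δt = 44.00 × 5400 = 2.38 × 10^5 m³.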